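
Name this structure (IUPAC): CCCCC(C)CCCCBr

1-bromo-5-methylnonane

The longest carbon chain is 9 atoms: the parent is nonane.
The numbering direction is chosen so that the substituent locant set {1,5} is lower than {5,9} at the first point of difference.
This places a bromo group at C-1; a methyl group at C-5.
Prefixes are listed alphabetically: bromo, methyl.
Putting it together: 1-bromo-5-methylnonane.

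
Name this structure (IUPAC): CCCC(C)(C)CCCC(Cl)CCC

The longest continuous carbon chain has 11 atoms, so the parent hydride is undecane.
The numbering direction is chosen so that the substituent locant set {4,4,8} is lower than {4,8,8} at the first point of difference.
That gives a chloro group at C-8; two methyl groups at C-4.
Substituent prefixes are cited in alphabetical order (multiplying prefixes like di-/tri- are ignored for ordering).
Putting it together: 8-chloro-4,4-dimethylundecane.

8-chloro-4,4-dimethylundecane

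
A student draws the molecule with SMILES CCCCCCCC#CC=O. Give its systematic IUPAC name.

dec-2-ynal

The longest chain bearing the –CHO group and the multiple bond is 10 carbons long (decane).
The principal characteristic group is an aldehyde (terminal –CHO), named with the suffix -al.
There is one C≡C triple bond, indicated by the ending -yne.
Choose the numbering such that the aldehyde carbon is C-1 by definition.
With this numbering: the triple bond between C-2 and C-3.
Assembling the pieces gives dec-2-ynal.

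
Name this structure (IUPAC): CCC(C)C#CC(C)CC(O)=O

The longest chain bearing the –COOH group and the multiple bond is 8 carbons long (octane).
The highest-priority functional group is a carboxylic acid (terminal –COOH), so the name ends in -oic acid.
There is one C≡C triple bond, indicated by the ending -yne.
The numbering direction is chosen so that the carboxylic acid carbon is C-1 by definition.
With this numbering: the triple bond between C-4 and C-5; methyl groups at C-3 and C-6.
Putting it together: 3,6-dimethyloct-4-ynoic acid.

3,6-dimethyloct-4-ynoic acid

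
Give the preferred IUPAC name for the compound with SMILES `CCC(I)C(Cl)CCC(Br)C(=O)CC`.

Counting along the main chain through the carbonyl gives 10 carbons: the parent is decane.
A ketone (C=O on an internal carbon) is the principal characteristic group, giving the suffix -one.
The numbering direction is chosen so that numbering from this end puts the carbonyl group at C-3 rather than C-8.
With this numbering: the carbonyl at C-3; a bromo group at C-4; a chloro group at C-7; an iodo group at C-8.
Prefixes are listed alphabetically: bromo, chloro, iodo.
The name is 4-bromo-7-chloro-8-iododecan-3-one.

4-bromo-7-chloro-8-iododecan-3-one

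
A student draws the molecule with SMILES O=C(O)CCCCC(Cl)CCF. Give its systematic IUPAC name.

6-chloro-8-fluorooctanoic acid

Counting along the main chain through the –COOH group gives 8 carbons: the parent is octane.
The highest-priority functional group is a carboxylic acid (terminal –COOH), so the name ends in -oic acid.
The numbering direction is chosen so that the carboxylic acid carbon is C-1 by definition.
This places a chloro group at C-6; a fluoro group at C-8.
Prefixes are listed alphabetically: chloro, fluoro.
Assembling the pieces gives 6-chloro-8-fluorooctanoic acid.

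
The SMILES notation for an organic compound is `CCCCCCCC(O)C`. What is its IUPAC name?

The longest carbon chain that includes the –OH group has 9 carbons, so the parent hydride is nonane.
The highest-priority functional group is an alcohol (–OH), so the name ends in -ol.
Choose the numbering such that numbering from this end puts the hydroxyl group at C-2 rather than C-8.
That gives the hydroxyl at C-2.
Putting it together: nonan-2-ol.

nonan-2-ol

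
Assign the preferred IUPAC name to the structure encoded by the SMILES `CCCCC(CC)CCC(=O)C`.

The longest carbon chain that includes the carbonyl has 9 carbons, so the parent hydride is nonane.
A ketone (C=O on an internal carbon) is the principal characteristic group, giving the suffix -one.
Number the chain so that numbering from this end puts the carbonyl group at C-2 rather than C-8.
This places the carbonyl at C-2; an ethyl group at C-5.
Putting it together: 5-ethylnonan-2-one.

5-ethylnonan-2-one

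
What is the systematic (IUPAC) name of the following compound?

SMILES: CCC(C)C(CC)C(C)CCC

4-ethyl-3,5-dimethyloctane

The parent chain contains 8 carbons (octane).
The numbering direction is chosen so that the substituent locant set {3,4,5} is lower than {4,5,6} at the first point of difference.
This places an ethyl group at C-4; methyl groups at C-3 and C-5.
Substituent prefixes are cited in alphabetical order (multiplying prefixes like di-/tri- are ignored for ordering).
The name is 4-ethyl-3,5-dimethyloctane.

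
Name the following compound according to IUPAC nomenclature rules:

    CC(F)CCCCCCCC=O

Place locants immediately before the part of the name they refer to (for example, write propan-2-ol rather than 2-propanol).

The longest chain bearing the –CHO group is 10 carbons long (decane).
An aldehyde (terminal –CHO) is the principal characteristic group, giving the suffix -al.
The numbering direction is chosen so that the aldehyde carbon is C-1 by definition.
This places a fluoro group at C-9.
The name is 9-fluorodecanal.

9-fluorodecanal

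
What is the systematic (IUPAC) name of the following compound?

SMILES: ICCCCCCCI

The parent chain contains 7 carbons (heptane).
Numbering from either end gives identical locants here.
With this numbering: iodo groups at C-1 and C-7.
Assembling the pieces gives 1,7-diiodoheptane.

1,7-diiodoheptane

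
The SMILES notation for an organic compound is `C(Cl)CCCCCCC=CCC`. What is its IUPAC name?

11-chloroundec-3-ene

Counting along the main chain through the multiple bond gives 11 carbons: the parent is undecane.
There is one C=C double bond, indicated by the ending -ene.
Number the chain so that numbering from this end puts the double bond at C-3 rather than C-8.
With this numbering: the double bond between C-3 and C-4; a chloro group at C-11.
The name is 11-chloroundec-3-ene.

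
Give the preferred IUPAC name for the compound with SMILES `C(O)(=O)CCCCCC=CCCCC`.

Counting along the main chain through the –COOH group and the multiple bond gives 12 carbons: the parent is dodecane.
A carboxylic acid (terminal –COOH) is the principal characteristic group, giving the suffix -oic acid.
There is one C=C double bond, indicated by the ending -ene.
Choose the numbering such that the carboxylic acid carbon is C-1 by definition.
With this numbering: the double bond between C-7 and C-8.
Assembling the pieces gives dodec-7-enoic acid.

dodec-7-enoic acid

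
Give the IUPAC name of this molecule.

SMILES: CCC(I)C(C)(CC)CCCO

4-ethyl-5-iodo-4-methylheptan-1-ol

Counting along the main chain through the –OH group gives 7 carbons: the parent is heptane.
An alcohol (–OH) is the principal characteristic group, giving the suffix -ol.
Choose the numbering such that numbering from this end puts the hydroxyl group at C-1 rather than C-7.
This places the hydroxyl at C-1; an ethyl group at C-4; an iodo group at C-5; a methyl group at C-4.
Substituent prefixes are cited in alphabetical order (multiplying prefixes like di-/tri- are ignored for ordering).
Assembling the pieces gives 4-ethyl-5-iodo-4-methylheptan-1-ol.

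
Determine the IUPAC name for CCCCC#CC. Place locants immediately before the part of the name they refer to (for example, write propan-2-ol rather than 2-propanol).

hept-2-yne

The longest carbon chain that includes the multiple bond has 7 carbons, so the parent hydride is heptane.
A C≡C triple bond in the chain gives the infix -yne-.
The numbering direction is chosen so that numbering from this end puts the triple bond at C-2 rather than C-5.
That gives the triple bond between C-2 and C-3.
The name is hept-2-yne.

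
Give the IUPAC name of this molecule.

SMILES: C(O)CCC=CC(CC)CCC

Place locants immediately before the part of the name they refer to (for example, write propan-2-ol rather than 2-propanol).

6-ethylnon-4-en-1-ol

The longest carbon chain that includes the –OH group and the multiple bond has 9 carbons, so the parent hydride is nonane.
The principal characteristic group is an alcohol (–OH), named with the suffix -ol.
A C=C double bond in the chain gives the infix -ene-.
Choose the numbering such that numbering from this end puts the hydroxyl group at C-1 rather than C-9.
That gives the hydroxyl at C-1; the double bond between C-4 and C-5; an ethyl group at C-6.
The name is 6-ethylnon-4-en-1-ol.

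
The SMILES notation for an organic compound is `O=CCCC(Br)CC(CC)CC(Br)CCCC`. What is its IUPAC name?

4,8-dibromo-6-ethyldodecanal

Counting along the main chain through the –CHO group gives 12 carbons: the parent is dodecane.
The principal characteristic group is an aldehyde (terminal –CHO), named with the suffix -al.
Number the chain so that the aldehyde carbon is C-1 by definition.
This places bromo groups at C-4 and C-8; an ethyl group at C-6.
Prefixes are listed alphabetically: bromo, ethyl.
The name is 4,8-dibromo-6-ethyldodecanal.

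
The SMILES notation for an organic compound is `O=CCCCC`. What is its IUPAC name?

The longest chain bearing the –CHO group is 5 carbons long (pentane).
The principal characteristic group is an aldehyde (terminal –CHO), named with the suffix -al.
Number the chain so that the aldehyde carbon is C-1 by definition.
Assembling the pieces gives pentanal.

pentanal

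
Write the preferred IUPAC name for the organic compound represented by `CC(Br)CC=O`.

The longest chain bearing the –CHO group is 4 carbons long (butane).
The principal characteristic group is an aldehyde (terminal –CHO), named with the suffix -al.
Choose the numbering such that the aldehyde carbon is C-1 by definition.
That gives a bromo group at C-3.
Putting it together: 3-bromobutanal.

3-bromobutanal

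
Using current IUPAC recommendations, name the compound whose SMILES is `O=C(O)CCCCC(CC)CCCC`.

The longest carbon chain that includes the –COOH group has 10 carbons, so the parent hydride is decane.
The principal characteristic group is a carboxylic acid (terminal –COOH), named with the suffix -oic acid.
Choose the numbering such that the carboxylic acid carbon is C-1 by definition.
That gives an ethyl group at C-6.
The name is 6-ethyldecanoic acid.

6-ethyldecanoic acid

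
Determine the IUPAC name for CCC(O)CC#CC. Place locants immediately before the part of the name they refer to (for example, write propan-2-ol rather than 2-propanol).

hept-5-yn-3-ol

The longest carbon chain that includes the –OH group and the multiple bond has 7 carbons, so the parent hydride is heptane.
The highest-priority functional group is an alcohol (–OH), so the name ends in -ol.
A C≡C triple bond in the chain gives the infix -yne-.
The numbering direction is chosen so that numbering from this end puts the hydroxyl group at C-3 rather than C-5.
That gives the hydroxyl at C-3; the triple bond between C-5 and C-6.
Assembling the pieces gives hept-5-yn-3-ol.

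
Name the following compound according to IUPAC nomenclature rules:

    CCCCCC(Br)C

The longest continuous carbon chain has 7 atoms, so the parent hydride is heptane.
The numbering direction is chosen so that the substituent locant set {2} is lower than {6} at the first point of difference.
With this numbering: a bromo group at C-2.
Putting it together: 2-bromoheptane.

2-bromoheptane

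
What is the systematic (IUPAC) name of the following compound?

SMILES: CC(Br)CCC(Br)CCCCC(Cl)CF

7,10-dibromo-2-chloro-1-fluoroundecane

The parent chain contains 11 carbons (undecane).
The numbering direction is chosen so that the substituent locant set {1,2,7,10} is lower than {2,5,10,11} at the first point of difference.
This places bromo groups at C-7 and C-10; a chloro group at C-2; a fluoro group at C-1.
Prefixes are listed alphabetically: bromo, chloro, fluoro.
Assembling the pieces gives 7,10-dibromo-2-chloro-1-fluoroundecane.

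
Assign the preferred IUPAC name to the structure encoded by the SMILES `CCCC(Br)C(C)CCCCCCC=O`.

The longest carbon chain that includes the –CHO group has 12 carbons, so the parent hydride is dodecane.
An aldehyde (terminal –CHO) is the principal characteristic group, giving the suffix -al.
The numbering direction is chosen so that the aldehyde carbon is C-1 by definition.
This places a bromo group at C-9; a methyl group at C-8.
Substituent prefixes are cited in alphabetical order (multiplying prefixes like di-/tri- are ignored for ordering).
Assembling the pieces gives 9-bromo-8-methyldodecanal.

9-bromo-8-methyldodecanal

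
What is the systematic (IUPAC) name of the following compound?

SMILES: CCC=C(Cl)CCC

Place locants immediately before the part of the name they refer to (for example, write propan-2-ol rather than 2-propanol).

Counting along the main chain through the multiple bond gives 7 carbons: the parent is heptane.
The chain contains a C=C double bond, so the unsaturation ending is -ene.
Choose the numbering such that numbering from this end puts the double bond at C-3 rather than C-4.
That gives the double bond between C-3 and C-4; a chloro group at C-4.
Assembling the pieces gives 4-chlorohept-3-ene.

4-chlorohept-3-ene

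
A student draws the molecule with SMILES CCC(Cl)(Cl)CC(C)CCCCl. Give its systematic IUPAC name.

The longest continuous carbon chain has 8 atoms, so the parent hydride is octane.
Choose the numbering such that the substituent locant set {1,4,6,6} is lower than {3,3,5,8} at the first point of difference.
With this numbering: chloro groups at C-1 and C-6 (×2); a methyl group at C-4.
The substituents are ordered alphabetically, ignoring any di-/tri- multipliers.
Assembling the pieces gives 1,6,6-trichloro-4-methyloctane.

1,6,6-trichloro-4-methyloctane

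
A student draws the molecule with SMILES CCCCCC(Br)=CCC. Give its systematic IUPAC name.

Counting along the main chain through the multiple bond gives 9 carbons: the parent is nonane.
A C=C double bond in the chain gives the infix -ene-.
The numbering direction is chosen so that numbering from this end puts the double bond at C-3 rather than C-6.
This places the double bond between C-3 and C-4; a bromo group at C-4.
Putting it together: 4-bromonon-3-ene.

4-bromonon-3-ene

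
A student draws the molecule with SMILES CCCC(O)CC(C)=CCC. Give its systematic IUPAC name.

The longest chain bearing the –OH group and the multiple bond is 9 carbons long (nonane).
The highest-priority functional group is an alcohol (–OH), so the name ends in -ol.
A C=C double bond in the chain gives the infix -ene-.
The numbering direction is chosen so that numbering from this end puts the hydroxyl group at C-4 rather than C-6.
With this numbering: the hydroxyl at C-4; the double bond between C-6 and C-7; a methyl group at C-6.
The name is 6-methylnon-6-en-4-ol.

6-methylnon-6-en-4-ol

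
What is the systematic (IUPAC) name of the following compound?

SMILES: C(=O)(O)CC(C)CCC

The longest chain bearing the –COOH group is 6 carbons long (hexane).
A carboxylic acid (terminal –COOH) is the principal characteristic group, giving the suffix -oic acid.
The numbering direction is chosen so that the carboxylic acid carbon is C-1 by definition.
With this numbering: a methyl group at C-3.
Putting it together: 3-methylhexanoic acid.

3-methylhexanoic acid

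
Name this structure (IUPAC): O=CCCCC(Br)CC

5-bromoheptanal

The longest carbon chain that includes the –CHO group has 7 carbons, so the parent hydride is heptane.
The principal characteristic group is an aldehyde (terminal –CHO), named with the suffix -al.
The numbering direction is chosen so that the aldehyde carbon is C-1 by definition.
With this numbering: a bromo group at C-5.
Assembling the pieces gives 5-bromoheptanal.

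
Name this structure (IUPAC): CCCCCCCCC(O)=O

nonanoic acid

The longest carbon chain that includes the –COOH group has 9 carbons, so the parent hydride is nonane.
The highest-priority functional group is a carboxylic acid (terminal –COOH), so the name ends in -oic acid.
Choose the numbering such that the carboxylic acid carbon is C-1 by definition.
The name is nonanoic acid.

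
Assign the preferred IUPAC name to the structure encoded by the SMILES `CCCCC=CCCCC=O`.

dec-5-enal

The longest carbon chain that includes the –CHO group and the multiple bond has 10 carbons, so the parent hydride is decane.
The principal characteristic group is an aldehyde (terminal –CHO), named with the suffix -al.
There is one C=C double bond, indicated by the ending -ene.
The numbering direction is chosen so that the aldehyde carbon is C-1 by definition.
With this numbering: the double bond between C-5 and C-6.
Putting it together: dec-5-enal.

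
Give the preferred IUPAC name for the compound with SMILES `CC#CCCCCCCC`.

The longest carbon chain that includes the multiple bond has 10 carbons, so the parent hydride is decane.
The chain contains a C≡C triple bond, so the unsaturation ending is -yne.
The numbering direction is chosen so that numbering from this end puts the triple bond at C-2 rather than C-8.
With this numbering: the triple bond between C-2 and C-3.
Assembling the pieces gives dec-2-yne.

dec-2-yne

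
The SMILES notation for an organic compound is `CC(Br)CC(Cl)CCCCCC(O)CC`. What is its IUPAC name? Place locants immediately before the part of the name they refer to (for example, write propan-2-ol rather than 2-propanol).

11-bromo-9-chlorododecan-3-ol

The longest chain bearing the –OH group is 12 carbons long (dodecane).
The highest-priority functional group is an alcohol (–OH), so the name ends in -ol.
The numbering direction is chosen so that numbering from this end puts the hydroxyl group at C-3 rather than C-10.
With this numbering: the hydroxyl at C-3; a bromo group at C-11; a chloro group at C-9.
The substituents are ordered alphabetically, ignoring any di-/tri- multipliers.
Putting it together: 11-bromo-9-chlorododecan-3-ol.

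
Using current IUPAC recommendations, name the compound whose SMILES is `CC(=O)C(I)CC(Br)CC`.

5-bromo-3-iodoheptan-2-one

Counting along the main chain through the carbonyl gives 7 carbons: the parent is heptane.
The principal characteristic group is a ketone (C=O on an internal carbon), named with the suffix -one.
Choose the numbering such that numbering from this end puts the carbonyl group at C-2 rather than C-6.
This places the carbonyl at C-2; a bromo group at C-5; an iodo group at C-3.
Substituent prefixes are cited in alphabetical order (multiplying prefixes like di-/tri- are ignored for ordering).
Assembling the pieces gives 5-bromo-3-iodoheptan-2-one.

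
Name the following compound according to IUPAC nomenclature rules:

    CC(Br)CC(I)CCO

5-bromo-3-iodohexan-1-ol

The longest chain bearing the –OH group is 6 carbons long (hexane).
The highest-priority functional group is an alcohol (–OH), so the name ends in -ol.
The numbering direction is chosen so that numbering from this end puts the hydroxyl group at C-1 rather than C-6.
This places the hydroxyl at C-1; a bromo group at C-5; an iodo group at C-3.
The substituents are ordered alphabetically, ignoring any di-/tri- multipliers.
Putting it together: 5-bromo-3-iodohexan-1-ol.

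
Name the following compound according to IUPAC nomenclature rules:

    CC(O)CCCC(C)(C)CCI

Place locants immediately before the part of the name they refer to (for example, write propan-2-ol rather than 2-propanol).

8-iodo-6,6-dimethyloctan-2-ol

Counting along the main chain through the –OH group gives 8 carbons: the parent is octane.
An alcohol (–OH) is the principal characteristic group, giving the suffix -ol.
Choose the numbering such that numbering from this end puts the hydroxyl group at C-2 rather than C-7.
That gives the hydroxyl at C-2; an iodo group at C-8; two methyl groups at C-6.
The substituents are ordered alphabetically, ignoring any di-/tri- multipliers.
Assembling the pieces gives 8-iodo-6,6-dimethyloctan-2-ol.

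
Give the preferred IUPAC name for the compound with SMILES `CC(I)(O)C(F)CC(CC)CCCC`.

Counting along the main chain through the –OH group gives 9 carbons: the parent is nonane.
The principal characteristic group is an alcohol (–OH), named with the suffix -ol.
Number the chain so that numbering from this end puts the hydroxyl group at C-2 rather than C-8.
This places the hydroxyl at C-2; an ethyl group at C-5; a fluoro group at C-3; an iodo group at C-2.
The substituents are ordered alphabetically, ignoring any di-/tri- multipliers.
Putting it together: 5-ethyl-3-fluoro-2-iodononan-2-ol.

5-ethyl-3-fluoro-2-iodononan-2-ol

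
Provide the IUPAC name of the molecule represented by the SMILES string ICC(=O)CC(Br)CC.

4-bromo-1-iodohexan-2-one

Counting along the main chain through the carbonyl gives 6 carbons: the parent is hexane.
A ketone (C=O on an internal carbon) is the principal characteristic group, giving the suffix -one.
The numbering direction is chosen so that numbering from this end puts the carbonyl group at C-2 rather than C-5.
With this numbering: the carbonyl at C-2; a bromo group at C-4; an iodo group at C-1.
Prefixes are listed alphabetically: bromo, iodo.
Putting it together: 4-bromo-1-iodohexan-2-one.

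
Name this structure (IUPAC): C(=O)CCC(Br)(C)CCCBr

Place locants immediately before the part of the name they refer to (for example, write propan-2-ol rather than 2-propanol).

4,7-dibromo-4-methylheptanal

Counting along the main chain through the –CHO group gives 7 carbons: the parent is heptane.
The principal characteristic group is an aldehyde (terminal –CHO), named with the suffix -al.
Number the chain so that the aldehyde carbon is C-1 by definition.
This places bromo groups at C-4 and C-7; a methyl group at C-4.
Substituent prefixes are cited in alphabetical order (multiplying prefixes like di-/tri- are ignored for ordering).
Putting it together: 4,7-dibromo-4-methylheptanal.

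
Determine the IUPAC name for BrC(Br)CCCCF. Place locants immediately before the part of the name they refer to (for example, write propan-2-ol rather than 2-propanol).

1,1-dibromo-5-fluoropentane

The parent chain contains 5 carbons (pentane).
Number the chain so that the substituent locant set {1,1,5} is lower than {1,5,5} at the first point of difference.
With this numbering: two bromo groups at C-1; a fluoro group at C-5.
Substituent prefixes are cited in alphabetical order (multiplying prefixes like di-/tri- are ignored for ordering).
Putting it together: 1,1-dibromo-5-fluoropentane.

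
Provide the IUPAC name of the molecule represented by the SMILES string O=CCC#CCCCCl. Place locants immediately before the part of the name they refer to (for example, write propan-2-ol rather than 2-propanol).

The longest carbon chain that includes the –CHO group and the multiple bond has 7 carbons, so the parent hydride is heptane.
The principal characteristic group is an aldehyde (terminal –CHO), named with the suffix -al.
The chain contains a C≡C triple bond, so the unsaturation ending is -yne.
The numbering direction is chosen so that the aldehyde carbon is C-1 by definition.
This places the triple bond between C-3 and C-4; a chloro group at C-7.
The name is 7-chlorohept-3-ynal.

7-chlorohept-3-ynal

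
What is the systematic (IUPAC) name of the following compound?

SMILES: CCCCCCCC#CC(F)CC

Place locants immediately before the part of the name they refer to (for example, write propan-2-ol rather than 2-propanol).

3-fluorododec-4-yne

The longest chain bearing the multiple bond is 12 carbons long (dodecane).
The chain contains a C≡C triple bond, so the unsaturation ending is -yne.
Choose the numbering such that numbering from this end puts the triple bond at C-4 rather than C-8.
That gives the triple bond between C-4 and C-5; a fluoro group at C-3.
Putting it together: 3-fluorododec-4-yne.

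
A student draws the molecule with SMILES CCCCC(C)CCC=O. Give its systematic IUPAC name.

Counting along the main chain through the –CHO group gives 8 carbons: the parent is octane.
The highest-priority functional group is an aldehyde (terminal –CHO), so the name ends in -al.
Number the chain so that the aldehyde carbon is C-1 by definition.
With this numbering: a methyl group at C-4.
Putting it together: 4-methyloctanal.

4-methyloctanal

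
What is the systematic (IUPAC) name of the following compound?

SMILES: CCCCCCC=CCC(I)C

The longest carbon chain that includes the multiple bond has 11 carbons, so the parent hydride is undecane.
There is one C=C double bond, indicated by the ending -ene.
Number the chain so that numbering from this end puts the double bond at C-4 rather than C-7.
With this numbering: the double bond between C-4 and C-5; an iodo group at C-2.
Assembling the pieces gives 2-iodoundec-4-ene.

2-iodoundec-4-ene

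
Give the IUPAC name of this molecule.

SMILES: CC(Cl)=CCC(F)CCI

Counting along the main chain through the multiple bond gives 7 carbons: the parent is heptane.
A C=C double bond in the chain gives the infix -ene-.
Choose the numbering such that numbering from this end puts the double bond at C-2 rather than C-5.
With this numbering: the double bond between C-2 and C-3; a chloro group at C-2; a fluoro group at C-5; an iodo group at C-7.
Prefixes are listed alphabetically: chloro, fluoro, iodo.
Putting it together: 2-chloro-5-fluoro-7-iodohept-2-ene.

2-chloro-5-fluoro-7-iodohept-2-ene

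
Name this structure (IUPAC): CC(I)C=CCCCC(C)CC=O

Counting along the main chain through the –CHO group and the multiple bond gives 10 carbons: the parent is decane.
An aldehyde (terminal –CHO) is the principal characteristic group, giving the suffix -al.
There is one C=C double bond, indicated by the ending -ene.
The numbering direction is chosen so that the aldehyde carbon is C-1 by definition.
This places the double bond between C-7 and C-8; an iodo group at C-9; a methyl group at C-3.
Substituent prefixes are cited in alphabetical order (multiplying prefixes like di-/tri- are ignored for ordering).
The name is 9-iodo-3-methyldec-7-enal.

9-iodo-3-methyldec-7-enal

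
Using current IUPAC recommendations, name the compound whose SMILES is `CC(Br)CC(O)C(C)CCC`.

The longest chain bearing the –OH group is 8 carbons long (octane).
An alcohol (–OH) is the principal characteristic group, giving the suffix -ol.
Number the chain so that numbering from this end puts the hydroxyl group at C-4 rather than C-5.
With this numbering: the hydroxyl at C-4; a bromo group at C-2; a methyl group at C-5.
Prefixes are listed alphabetically: bromo, methyl.
Putting it together: 2-bromo-5-methyloctan-4-ol.

2-bromo-5-methyloctan-4-ol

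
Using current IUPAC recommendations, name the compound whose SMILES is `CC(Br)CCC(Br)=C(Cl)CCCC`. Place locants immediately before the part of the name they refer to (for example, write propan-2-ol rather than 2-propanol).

The longest chain bearing the multiple bond is 10 carbons long (decane).
A C=C double bond in the chain gives the infix -ene-.
Choose the numbering such that the substituent locant set {2,5,6} is lower than {5,6,9} at the first point of difference.
With this numbering: the double bond between C-5 and C-6; bromo groups at C-2 and C-5; a chloro group at C-6.
The substituents are ordered alphabetically, ignoring any di-/tri- multipliers.
Putting it together: 2,5-dibromo-6-chlorodec-5-ene.

2,5-dibromo-6-chlorodec-5-ene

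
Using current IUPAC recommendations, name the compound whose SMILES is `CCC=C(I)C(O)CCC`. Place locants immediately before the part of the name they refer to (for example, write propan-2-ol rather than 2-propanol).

5-iodooct-5-en-4-ol

The longest chain bearing the –OH group and the multiple bond is 8 carbons long (octane).
The principal characteristic group is an alcohol (–OH), named with the suffix -ol.
The chain contains a C=C double bond, so the unsaturation ending is -ene.
Number the chain so that numbering from this end puts the hydroxyl group at C-4 rather than C-5.
With this numbering: the hydroxyl at C-4; the double bond between C-5 and C-6; an iodo group at C-5.
The name is 5-iodooct-5-en-4-ol.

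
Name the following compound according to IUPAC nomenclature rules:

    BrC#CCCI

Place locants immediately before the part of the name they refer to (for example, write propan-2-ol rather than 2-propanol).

The longest chain bearing the multiple bond is 4 carbons long (butane).
The chain contains a C≡C triple bond, so the unsaturation ending is -yne.
Choose the numbering such that numbering from this end puts the triple bond at C-1 rather than C-3.
With this numbering: the triple bond between C-1 and C-2; a bromo group at C-1; an iodo group at C-4.
Prefixes are listed alphabetically: bromo, iodo.
Assembling the pieces gives 1-bromo-4-iodobut-1-yne.

1-bromo-4-iodobut-1-yne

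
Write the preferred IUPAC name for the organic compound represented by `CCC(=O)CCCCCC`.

Counting along the main chain through the carbonyl gives 9 carbons: the parent is nonane.
A ketone (C=O on an internal carbon) is the principal characteristic group, giving the suffix -one.
Number the chain so that numbering from this end puts the carbonyl group at C-3 rather than C-7.
That gives the carbonyl at C-3.
Assembling the pieces gives nonan-3-one.

nonan-3-one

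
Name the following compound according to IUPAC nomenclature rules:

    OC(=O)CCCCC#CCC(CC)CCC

9-ethyldodec-6-ynoic acid

Counting along the main chain through the –COOH group and the multiple bond gives 12 carbons: the parent is dodecane.
The highest-priority functional group is a carboxylic acid (terminal –COOH), so the name ends in -oic acid.
The chain contains a C≡C triple bond, so the unsaturation ending is -yne.
Number the chain so that the carboxylic acid carbon is C-1 by definition.
With this numbering: the triple bond between C-6 and C-7; an ethyl group at C-9.
Putting it together: 9-ethyldodec-6-ynoic acid.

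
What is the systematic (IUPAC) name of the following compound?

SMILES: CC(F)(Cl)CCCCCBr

1-bromo-6-chloro-6-fluoroheptane

The longest carbon chain is 7 atoms: the parent is heptane.
Choose the numbering such that the substituent locant set {1,6,6} is lower than {2,2,7} at the first point of difference.
That gives a bromo group at C-1; a chloro group at C-6; a fluoro group at C-6.
Substituent prefixes are cited in alphabetical order (multiplying prefixes like di-/tri- are ignored for ordering).
The name is 1-bromo-6-chloro-6-fluoroheptane.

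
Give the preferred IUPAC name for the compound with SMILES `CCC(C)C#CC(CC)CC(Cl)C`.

The longest chain bearing the multiple bond is 9 carbons long (nonane).
There is one C≡C triple bond, indicated by the ending -yne.
The numbering direction is chosen so that numbering from this end puts the triple bond at C-4 rather than C-5.
With this numbering: the triple bond between C-4 and C-5; a chloro group at C-8; an ethyl group at C-6; a methyl group at C-3.
The substituents are ordered alphabetically, ignoring any di-/tri- multipliers.
Assembling the pieces gives 8-chloro-6-ethyl-3-methylnon-4-yne.

8-chloro-6-ethyl-3-methylnon-4-yne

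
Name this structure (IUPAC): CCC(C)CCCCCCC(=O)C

Counting along the main chain through the carbonyl gives 11 carbons: the parent is undecane.
The highest-priority functional group is a ketone (C=O on an internal carbon), so the name ends in -one.
Choose the numbering such that numbering from this end puts the carbonyl group at C-2 rather than C-10.
With this numbering: the carbonyl at C-2; a methyl group at C-9.
Putting it together: 9-methylundecan-2-one.

9-methylundecan-2-one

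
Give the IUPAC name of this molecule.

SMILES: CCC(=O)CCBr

1-bromopentan-3-one

The longest carbon chain that includes the carbonyl has 5 carbons, so the parent hydride is pentane.
The highest-priority functional group is a ketone (C=O on an internal carbon), so the name ends in -one.
Choose the numbering such that the substituent locant set {1} is lower than {5} at the first point of difference.
With this numbering: the carbonyl at C-3; a bromo group at C-1.
Assembling the pieces gives 1-bromopentan-3-one.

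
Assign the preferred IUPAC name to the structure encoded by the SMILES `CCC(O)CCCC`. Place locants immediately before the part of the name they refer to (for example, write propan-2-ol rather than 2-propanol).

The longest carbon chain that includes the –OH group has 7 carbons, so the parent hydride is heptane.
The highest-priority functional group is an alcohol (–OH), so the name ends in -ol.
Choose the numbering such that numbering from this end puts the hydroxyl group at C-3 rather than C-5.
This places the hydroxyl at C-3.
Assembling the pieces gives heptan-3-ol.

heptan-3-ol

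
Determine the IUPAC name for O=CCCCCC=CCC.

non-6-enal

The longest chain bearing the –CHO group and the multiple bond is 9 carbons long (nonane).
The highest-priority functional group is an aldehyde (terminal –CHO), so the name ends in -al.
The chain contains a C=C double bond, so the unsaturation ending is -ene.
Number the chain so that the aldehyde carbon is C-1 by definition.
This places the double bond between C-6 and C-7.
Assembling the pieces gives non-6-enal.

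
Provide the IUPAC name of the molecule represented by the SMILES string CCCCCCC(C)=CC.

3-methylnon-2-ene

Counting along the main chain through the multiple bond gives 9 carbons: the parent is nonane.
A C=C double bond in the chain gives the infix -ene-.
Choose the numbering such that numbering from this end puts the double bond at C-2 rather than C-7.
With this numbering: the double bond between C-2 and C-3; a methyl group at C-3.
Assembling the pieces gives 3-methylnon-2-ene.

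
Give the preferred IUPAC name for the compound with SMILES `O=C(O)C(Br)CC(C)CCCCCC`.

2-bromo-4-methyldecanoic acid

The longest chain bearing the –COOH group is 10 carbons long (decane).
A carboxylic acid (terminal –COOH) is the principal characteristic group, giving the suffix -oic acid.
Choose the numbering such that the carboxylic acid carbon is C-1 by definition.
That gives a bromo group at C-2; a methyl group at C-4.
Prefixes are listed alphabetically: bromo, methyl.
Assembling the pieces gives 2-bromo-4-methyldecanoic acid.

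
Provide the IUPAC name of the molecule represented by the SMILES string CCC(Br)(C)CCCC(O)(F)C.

The longest chain bearing the –OH group is 8 carbons long (octane).
An alcohol (–OH) is the principal characteristic group, giving the suffix -ol.
Choose the numbering such that numbering from this end puts the hydroxyl group at C-2 rather than C-7.
That gives the hydroxyl at C-2; a bromo group at C-6; a fluoro group at C-2; a methyl group at C-6.
The substituents are ordered alphabetically, ignoring any di-/tri- multipliers.
The name is 6-bromo-2-fluoro-6-methyloctan-2-ol.

6-bromo-2-fluoro-6-methyloctan-2-ol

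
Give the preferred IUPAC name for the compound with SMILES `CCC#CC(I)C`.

Counting along the main chain through the multiple bond gives 6 carbons: the parent is hexane.
There is one C≡C triple bond, indicated by the ending -yne.
Choose the numbering such that the substituent locant set {2} is lower than {5} at the first point of difference.
With this numbering: the triple bond between C-3 and C-4; an iodo group at C-2.
Assembling the pieces gives 2-iodohex-3-yne.

2-iodohex-3-yne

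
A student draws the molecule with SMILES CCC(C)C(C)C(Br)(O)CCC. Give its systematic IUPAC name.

4-bromo-5,6-dimethyloctan-4-ol

The longest carbon chain that includes the –OH group has 8 carbons, so the parent hydride is octane.
The highest-priority functional group is an alcohol (–OH), so the name ends in -ol.
The numbering direction is chosen so that numbering from this end puts the hydroxyl group at C-4 rather than C-5.
This places the hydroxyl at C-4; a bromo group at C-4; methyl groups at C-5 and C-6.
Substituent prefixes are cited in alphabetical order (multiplying prefixes like di-/tri- are ignored for ordering).
Assembling the pieces gives 4-bromo-5,6-dimethyloctan-4-ol.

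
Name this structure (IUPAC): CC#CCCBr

The longest carbon chain that includes the multiple bond has 5 carbons, so the parent hydride is pentane.
There is one C≡C triple bond, indicated by the ending -yne.
Number the chain so that numbering from this end puts the triple bond at C-2 rather than C-3.
That gives the triple bond between C-2 and C-3; a bromo group at C-5.
Putting it together: 5-bromopent-2-yne.

5-bromopent-2-yne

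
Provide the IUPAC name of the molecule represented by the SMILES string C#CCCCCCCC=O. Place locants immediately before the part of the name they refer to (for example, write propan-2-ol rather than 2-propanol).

non-8-ynal

Counting along the main chain through the –CHO group and the multiple bond gives 9 carbons: the parent is nonane.
The highest-priority functional group is an aldehyde (terminal –CHO), so the name ends in -al.
The chain contains a C≡C triple bond, so the unsaturation ending is -yne.
Number the chain so that the aldehyde carbon is C-1 by definition.
This places the triple bond between C-8 and C-9.
Assembling the pieces gives non-8-ynal.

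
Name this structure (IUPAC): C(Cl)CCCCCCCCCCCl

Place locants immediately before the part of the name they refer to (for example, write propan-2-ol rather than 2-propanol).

The parent chain contains 11 carbons (undecane).
Both numbering directions give the same locant set; either may be used.
With this numbering: chloro groups at C-1 and C-11.
Assembling the pieces gives 1,11-dichloroundecane.

1,11-dichloroundecane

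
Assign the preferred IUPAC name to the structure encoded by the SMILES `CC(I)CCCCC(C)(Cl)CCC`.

The longest carbon chain is 10 atoms: the parent is decane.
The numbering direction is chosen so that the substituent locant set {2,7,7} is lower than {4,4,9} at the first point of difference.
That gives a chloro group at C-7; an iodo group at C-2; a methyl group at C-7.
Prefixes are listed alphabetically: chloro, iodo, methyl.
Putting it together: 7-chloro-2-iodo-7-methyldecane.

7-chloro-2-iodo-7-methyldecane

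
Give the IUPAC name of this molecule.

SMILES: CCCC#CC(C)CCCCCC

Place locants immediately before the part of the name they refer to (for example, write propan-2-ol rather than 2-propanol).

6-methyldodec-4-yne

The longest carbon chain that includes the multiple bond has 12 carbons, so the parent hydride is dodecane.
A C≡C triple bond in the chain gives the infix -yne-.
The numbering direction is chosen so that numbering from this end puts the triple bond at C-4 rather than C-8.
This places the triple bond between C-4 and C-5; a methyl group at C-6.
Assembling the pieces gives 6-methyldodec-4-yne.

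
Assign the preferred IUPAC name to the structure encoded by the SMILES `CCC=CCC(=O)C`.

hept-4-en-2-one

The longest chain bearing the carbonyl and the multiple bond is 7 carbons long (heptane).
The highest-priority functional group is a ketone (C=O on an internal carbon), so the name ends in -one.
A C=C double bond in the chain gives the infix -ene-.
Number the chain so that numbering from this end puts the carbonyl group at C-2 rather than C-6.
This places the carbonyl at C-2; the double bond between C-4 and C-5.
Putting it together: hept-4-en-2-one.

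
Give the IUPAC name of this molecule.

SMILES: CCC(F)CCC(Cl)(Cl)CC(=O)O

3,3-dichloro-6-fluorooctanoic acid

The longest chain bearing the –COOH group is 8 carbons long (octane).
The highest-priority functional group is a carboxylic acid (terminal –COOH), so the name ends in -oic acid.
Choose the numbering such that the carboxylic acid carbon is C-1 by definition.
This places two chloro groups at C-3; a fluoro group at C-6.
The substituents are ordered alphabetically, ignoring any di-/tri- multipliers.
Assembling the pieces gives 3,3-dichloro-6-fluorooctanoic acid.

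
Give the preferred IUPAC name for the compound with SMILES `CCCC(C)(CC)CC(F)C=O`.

The longest carbon chain that includes the –CHO group has 7 carbons, so the parent hydride is heptane.
The highest-priority functional group is an aldehyde (terminal –CHO), so the name ends in -al.
Number the chain so that the aldehyde carbon is C-1 by definition.
With this numbering: an ethyl group at C-4; a fluoro group at C-2; a methyl group at C-4.
Prefixes are listed alphabetically: ethyl, fluoro, methyl.
Putting it together: 4-ethyl-2-fluoro-4-methylheptanal.

4-ethyl-2-fluoro-4-methylheptanal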